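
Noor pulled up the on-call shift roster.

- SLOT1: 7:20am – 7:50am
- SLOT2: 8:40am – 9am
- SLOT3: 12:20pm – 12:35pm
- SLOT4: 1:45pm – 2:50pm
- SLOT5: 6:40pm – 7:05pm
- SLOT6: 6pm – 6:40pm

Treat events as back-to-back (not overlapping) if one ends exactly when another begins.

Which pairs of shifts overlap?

Sorted by start: SLOT1, SLOT2, SLOT3, SLOT4, SLOT6, SLOT5.
SLOT2 starts after SLOT1 ends, so nothing later overlaps SLOT1 either.
SLOT3 starts after SLOT2 ends, so nothing later overlaps SLOT2 either.
SLOT4 starts after SLOT3 ends, so nothing later overlaps SLOT3 either.
SLOT6 starts after SLOT4 ends, so nothing later overlaps SLOT4 either.
SLOT5 starts exactly when SLOT6 ends (back-to-back, no overlap).

none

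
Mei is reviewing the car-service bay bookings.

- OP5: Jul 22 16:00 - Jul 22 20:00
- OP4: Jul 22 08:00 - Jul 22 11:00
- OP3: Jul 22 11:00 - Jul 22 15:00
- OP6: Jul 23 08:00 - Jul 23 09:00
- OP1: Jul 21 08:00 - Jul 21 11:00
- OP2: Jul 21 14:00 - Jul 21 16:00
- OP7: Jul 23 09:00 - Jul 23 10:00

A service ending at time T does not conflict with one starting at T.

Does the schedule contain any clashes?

Sorted by start: OP1, OP2, OP4, OP3, OP5, OP6, OP7.
OP2 starts after OP1 ends; OP1 is clear from here.
OP4 starts after OP2 ends; OP2 is clear from here.
OP3 starts exactly when OP4 ends (back-to-back, no overlap); OP4 is clear from here.
OP5 starts after OP3 ends; OP3 is clear from here.
OP6 starts after OP5 ends; OP5 is clear from here.
OP7 starts exactly when OP6 ends (back-to-back, no overlap).
Every pair is clear; the schedule has no overlaps.

No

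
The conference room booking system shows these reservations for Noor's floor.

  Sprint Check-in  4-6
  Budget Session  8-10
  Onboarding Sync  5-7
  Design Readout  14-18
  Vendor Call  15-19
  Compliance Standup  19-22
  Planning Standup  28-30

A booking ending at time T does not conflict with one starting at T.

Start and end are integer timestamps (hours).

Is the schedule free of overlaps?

No

Sorted by start: Sprint Check-in, Onboarding Sync, Budget Session, Design Readout, Vendor Call, Compliance Standup, Planning Standup.
Onboarding Sync starts before Sprint Check-in ends → Sprint Check-in and Onboarding Sync overlap.
That's a conflict, so the schedule is not conflict-free.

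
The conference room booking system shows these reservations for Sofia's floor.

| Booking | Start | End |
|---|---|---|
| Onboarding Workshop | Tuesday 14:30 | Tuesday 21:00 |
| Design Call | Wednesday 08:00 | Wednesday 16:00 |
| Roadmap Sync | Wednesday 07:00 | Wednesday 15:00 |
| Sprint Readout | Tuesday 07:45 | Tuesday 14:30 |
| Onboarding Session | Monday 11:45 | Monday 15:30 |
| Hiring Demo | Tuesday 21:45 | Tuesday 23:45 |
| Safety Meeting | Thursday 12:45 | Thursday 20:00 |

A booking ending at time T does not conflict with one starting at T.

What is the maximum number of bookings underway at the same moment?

Sort all start/end points and keep a running count:
Monday 11:45 start Onboarding Session → 1
Monday 15:30 end Onboarding Session → 0
Tuesday 07:45 start Sprint Readout → 1
Tuesday 14:30 end Sprint Readout → 0
Tuesday 14:30 start Onboarding Workshop → 1
Tuesday 21:00 end Onboarding Workshop → 0
Tuesday 21:45 start Hiring Demo → 1
Tuesday 23:45 end Hiring Demo → 0
Wednesday 07:00 start Roadmap Sync → 1
Wednesday 08:00 start Design Call → 2
Wednesday 15:00 end Roadmap Sync → 1
Wednesday 16:00 end Design Call → 0
Thursday 12:45 start Safety Meeting → 1
Thursday 20:00 end Safety Meeting → 0
Peak is 2, at Wednesday 08:00 (Design Call, Roadmap Sync).

2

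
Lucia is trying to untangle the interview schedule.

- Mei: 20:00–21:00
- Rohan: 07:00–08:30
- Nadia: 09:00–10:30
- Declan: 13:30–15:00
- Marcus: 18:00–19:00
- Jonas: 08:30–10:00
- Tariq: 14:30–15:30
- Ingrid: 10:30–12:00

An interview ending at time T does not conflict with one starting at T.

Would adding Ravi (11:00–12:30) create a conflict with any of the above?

Rohan: ends 08:30 at or before Ravi starts 11:00 → clear.
Jonas: ends 10:00 at or before Ravi starts 11:00 → clear.
Nadia: ends 10:30 at or before Ravi starts 11:00 → clear.
Ingrid: starts 10:30 before Ravi ends 12:30, and ends 12:00 after Ravi starts 11:00 → overlap.
Declan: starts 13:30 at or after Ravi ends 12:30 → clear.
Tariq: starts 14:30 at or after Ravi ends 12:30 → clear.
Marcus: starts 18:00 at or after Ravi ends 12:30 → clear.
Mei: starts 20:00 at or after Ravi ends 12:30 → clear.
Ravi overlaps Ingrid.

Yes — it overlaps Ingrid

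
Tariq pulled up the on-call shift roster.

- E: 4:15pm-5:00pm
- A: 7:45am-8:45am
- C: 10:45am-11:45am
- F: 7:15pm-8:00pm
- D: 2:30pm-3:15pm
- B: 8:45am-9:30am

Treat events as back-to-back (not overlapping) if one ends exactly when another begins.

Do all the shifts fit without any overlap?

Sorted by start: A, B, C, D, E, F.
B starts exactly when A ends (back-to-back, no overlap) — done with A.
C starts after B ends — done with B.
D starts after C ends — done with C.
E starts after D ends — done with D.
F starts after E ends.
Every pair is clear; the schedule has no overlaps.

Yes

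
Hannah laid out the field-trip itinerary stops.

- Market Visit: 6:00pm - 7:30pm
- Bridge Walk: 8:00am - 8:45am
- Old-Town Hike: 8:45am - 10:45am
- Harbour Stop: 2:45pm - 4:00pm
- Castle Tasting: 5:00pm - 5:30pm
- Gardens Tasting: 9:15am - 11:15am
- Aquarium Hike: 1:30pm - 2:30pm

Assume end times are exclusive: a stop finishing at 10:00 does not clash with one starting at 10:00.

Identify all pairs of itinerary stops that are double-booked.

Sorted by start: Bridge Walk, Old-Town Hike, Gardens Tasting, Aquarium Hike, Harbour Stop, Castle Tasting, Market Visit.
Old-Town Hike starts exactly when Bridge Walk ends (back-to-back, no overlap) — done with Bridge Walk.
Gardens Tasting starts before Old-Town Hike ends → Old-Town Hike and Gardens Tasting overlap.
Aquarium Hike starts after Old-Town Hike ends — done with Old-Town Hike.
Aquarium Hike starts after Gardens Tasting ends — done with Gardens Tasting.
Harbour Stop starts after Aquarium Hike ends — done with Aquarium Hike.
Castle Tasting starts after Harbour Stop ends — done with Harbour Stop.
Market Visit starts after Castle Tasting ends.

Gardens Tasting & Old-Town Hike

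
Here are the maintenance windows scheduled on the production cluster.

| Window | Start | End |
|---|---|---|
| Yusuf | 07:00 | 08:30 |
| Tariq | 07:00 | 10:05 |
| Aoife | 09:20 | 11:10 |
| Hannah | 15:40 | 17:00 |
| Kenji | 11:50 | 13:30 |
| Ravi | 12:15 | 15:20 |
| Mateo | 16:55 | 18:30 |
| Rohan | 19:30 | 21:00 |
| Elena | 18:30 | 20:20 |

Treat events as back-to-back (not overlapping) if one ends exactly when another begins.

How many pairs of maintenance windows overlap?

5

Check each pair: they overlap iff neither finishes before the other starts.
Sorted by start: Tariq, Yusuf, Aoife, Kenji, Ravi, Hannah, Mateo, Elena, Rohan.
Yusuf starts before Tariq ends → Tariq and Yusuf overlap.
Aoife starts before Tariq ends → Tariq and Aoife overlap.
Kenji starts after Tariq ends — done with Tariq.
Aoife starts after Yusuf ends — done with Yusuf.
Kenji starts after Aoife ends — done with Aoife.
Ravi starts before Kenji ends → Kenji and Ravi overlap.
Hannah starts after Kenji ends — done with Kenji.
Hannah starts after Ravi ends — done with Ravi.
Mateo starts before Hannah ends → Hannah and Mateo overlap.
Elena starts after Hannah ends — done with Hannah.
Elena starts exactly when Mateo ends (back-to-back, no overlap) — done with Mateo.
Rohan starts before Elena ends → Elena and Rohan overlap.
Overlapping pairs: Aoife & Tariq, Elena & Rohan, Hannah & Mateo, Kenji & Ravi, Tariq & Yusuf — 5 in total.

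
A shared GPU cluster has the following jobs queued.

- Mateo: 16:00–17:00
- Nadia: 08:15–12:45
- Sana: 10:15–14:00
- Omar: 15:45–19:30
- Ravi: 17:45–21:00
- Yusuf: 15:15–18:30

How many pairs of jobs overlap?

Check each pair: they overlap iff neither finishes before the other starts.
Sorted by start: Nadia, Sana, Yusuf, Omar, Mateo, Ravi.
Sana starts before Nadia ends → Nadia and Sana overlap.
Yusuf starts after Nadia ends, so Nadia has no further overlaps.
Yusuf starts after Sana ends, so Sana has no further overlaps.
Omar starts before Yusuf ends → Yusuf and Omar overlap.
Mateo starts before Yusuf ends → Yusuf and Mateo overlap.
Ravi starts before Yusuf ends → Yusuf and Ravi overlap.
Mateo starts before Omar ends → Omar and Mateo overlap.
Ravi starts before Omar ends → Omar and Ravi overlap.
Ravi starts after Mateo ends.
Overlapping pairs: Mateo & Omar, Mateo & Yusuf, Nadia & Sana, Omar & Ravi, Omar & Yusuf, Ravi & Yusuf — 6 in total.

6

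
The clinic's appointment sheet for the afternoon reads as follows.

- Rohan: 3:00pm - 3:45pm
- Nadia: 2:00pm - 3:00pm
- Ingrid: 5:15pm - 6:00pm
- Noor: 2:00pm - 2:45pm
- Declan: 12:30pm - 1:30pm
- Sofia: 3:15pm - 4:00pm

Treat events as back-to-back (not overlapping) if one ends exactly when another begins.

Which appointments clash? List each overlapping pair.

Nadia & Noor, Rohan & Sofia

Check each pair: they overlap iff neither finishes before the other starts.
Sorted by start: Declan, Nadia, Noor, Rohan, Sofia, Ingrid.
Nadia starts after Declan ends — done with Declan.
Noor starts before Nadia ends → Nadia and Noor overlap.
Rohan starts exactly when Nadia ends (back-to-back, no overlap) — done with Nadia.
Rohan starts after Noor ends — done with Noor.
Sofia starts before Rohan ends → Rohan and Sofia overlap.
Ingrid starts after Rohan ends.
Ingrid starts after Sofia ends.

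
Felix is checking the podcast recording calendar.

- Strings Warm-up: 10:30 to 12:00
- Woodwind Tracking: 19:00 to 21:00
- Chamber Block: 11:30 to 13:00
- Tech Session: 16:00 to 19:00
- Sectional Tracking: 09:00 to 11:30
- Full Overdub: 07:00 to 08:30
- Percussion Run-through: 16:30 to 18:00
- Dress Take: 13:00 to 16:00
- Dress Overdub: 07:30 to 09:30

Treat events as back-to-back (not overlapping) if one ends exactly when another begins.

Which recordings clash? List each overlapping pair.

Sorted by start: Full Overdub, Dress Overdub, Sectional Tracking, Strings Warm-up, Chamber Block, Dress Take, Tech Session, Percussion Run-through, Woodwind Tracking.
Dress Overdub starts before Full Overdub ends → Full Overdub and Dress Overdub overlap.
Sectional Tracking starts after Full Overdub ends, so nothing later overlaps Full Overdub either.
Sectional Tracking starts before Dress Overdub ends → Dress Overdub and Sectional Tracking overlap.
Strings Warm-up starts after Dress Overdub ends, so nothing later overlaps Dress Overdub either.
Strings Warm-up starts before Sectional Tracking ends → Sectional Tracking and Strings Warm-up overlap.
Chamber Block starts exactly when Sectional Tracking ends (back-to-back, no overlap), so nothing later overlaps Sectional Tracking either.
Chamber Block starts before Strings Warm-up ends → Strings Warm-up and Chamber Block overlap.
Dress Take starts after Strings Warm-up ends, so nothing later overlaps Strings Warm-up either.
Dress Take starts exactly when Chamber Block ends (back-to-back, no overlap), so nothing later overlaps Chamber Block either.
Tech Session starts exactly when Dress Take ends (back-to-back, no overlap), so nothing later overlaps Dress Take either.
Percussion Run-through starts before Tech Session ends → Tech Session and Percussion Run-through overlap.
Woodwind Tracking starts exactly when Tech Session ends (back-to-back, no overlap).
Woodwind Tracking starts after Percussion Run-through ends.

Chamber Block & Strings Warm-up, Dress Overdub & Full Overdub, Dress Overdub & Sectional Tracking, Percussion Run-through & Tech Session, Sectional Tracking & Strings Warm-up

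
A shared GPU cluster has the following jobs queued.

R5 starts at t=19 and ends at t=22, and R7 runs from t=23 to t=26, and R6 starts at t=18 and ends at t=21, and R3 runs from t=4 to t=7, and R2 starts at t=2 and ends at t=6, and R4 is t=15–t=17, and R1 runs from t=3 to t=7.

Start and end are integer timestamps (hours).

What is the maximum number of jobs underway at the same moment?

Sweep the timeline, counting +1 at each start and −1 at each end (ends before starts at a tie):
t=2 start R2 → 1
t=3 start R1 → 2
t=4 start R3 → 3
t=6 end R2 → 2
t=7 end R1 → 1
t=7 end R3 → 0
t=15 start R4 → 1
t=17 end R4 → 0
t=18 start R6 → 1
t=19 start R5 → 2
t=21 end R6 → 1
t=22 end R5 → 0
t=23 start R7 → 1
t=26 end R7 → 0
Peak is 3, at t=4 (R1, R2, R3).

3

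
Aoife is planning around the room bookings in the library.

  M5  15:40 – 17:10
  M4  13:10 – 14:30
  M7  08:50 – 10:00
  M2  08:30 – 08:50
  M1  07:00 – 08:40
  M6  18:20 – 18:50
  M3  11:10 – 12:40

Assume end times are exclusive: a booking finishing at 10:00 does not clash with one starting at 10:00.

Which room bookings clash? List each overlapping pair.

M1 & M2

Sorted by start: M1, M2, M7, M3, M4, M5, M6.
M2 starts before M1 ends → M1 and M2 overlap.
M7 starts after M1 ends, so M1 has no further overlaps.
M7 starts exactly when M2 ends (back-to-back, no overlap), so M2 has no further overlaps.
M3 starts after M7 ends, so M7 has no further overlaps.
M4 starts after M3 ends, so M3 has no further overlaps.
M5 starts after M4 ends, so M4 has no further overlaps.
M6 starts after M5 ends.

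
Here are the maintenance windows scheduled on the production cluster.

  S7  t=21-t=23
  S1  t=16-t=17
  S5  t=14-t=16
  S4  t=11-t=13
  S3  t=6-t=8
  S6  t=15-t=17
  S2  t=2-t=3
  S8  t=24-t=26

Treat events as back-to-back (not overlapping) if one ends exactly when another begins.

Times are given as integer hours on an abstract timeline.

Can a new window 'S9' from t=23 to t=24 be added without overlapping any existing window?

Yes — the slot is free

S2: ends t=3 at or before S9 starts t=23 → clear.
S3: ends t=8 at or before S9 starts t=23 → clear.
S4: ends t=13 at or before S9 starts t=23 → clear.
S5: ends t=16 at or before S9 starts t=23 → clear.
S6: ends t=17 at or before S9 starts t=23 → clear.
S1: ends t=17 at or before S9 starts t=23 → clear.
S7: ends t=23 at or before S9 starts t=23 → clear.
S8: starts t=24 at or after S9 ends t=24 → clear.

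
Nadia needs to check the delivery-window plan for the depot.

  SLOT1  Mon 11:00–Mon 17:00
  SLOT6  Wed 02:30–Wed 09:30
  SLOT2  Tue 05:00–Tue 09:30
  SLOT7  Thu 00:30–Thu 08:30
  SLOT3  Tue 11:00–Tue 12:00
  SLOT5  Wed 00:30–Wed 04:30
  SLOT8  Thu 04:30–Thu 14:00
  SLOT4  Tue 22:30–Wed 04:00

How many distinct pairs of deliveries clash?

4

Check each pair: they overlap iff neither finishes before the other starts.
Sorted by start: SLOT1, SLOT2, SLOT3, SLOT4, SLOT5, SLOT6, SLOT7, SLOT8.
SLOT2 starts after SLOT1 ends; SLOT1 is clear from here.
SLOT3 starts after SLOT2 ends; SLOT2 is clear from here.
SLOT4 starts after SLOT3 ends; SLOT3 is clear from here.
SLOT5 starts before SLOT4 ends → SLOT4 and SLOT5 overlap.
SLOT6 starts before SLOT4 ends → SLOT4 and SLOT6 overlap.
SLOT7 starts after SLOT4 ends; SLOT4 is clear from here.
SLOT6 starts before SLOT5 ends → SLOT5 and SLOT6 overlap.
SLOT7 starts after SLOT5 ends; SLOT5 is clear from here.
SLOT7 starts after SLOT6 ends; SLOT6 is clear from here.
SLOT8 starts before SLOT7 ends → SLOT7 and SLOT8 overlap.
Overlapping pairs: SLOT4 & SLOT5, SLOT4 & SLOT6, SLOT5 & SLOT6, SLOT7 & SLOT8 — 4 in total.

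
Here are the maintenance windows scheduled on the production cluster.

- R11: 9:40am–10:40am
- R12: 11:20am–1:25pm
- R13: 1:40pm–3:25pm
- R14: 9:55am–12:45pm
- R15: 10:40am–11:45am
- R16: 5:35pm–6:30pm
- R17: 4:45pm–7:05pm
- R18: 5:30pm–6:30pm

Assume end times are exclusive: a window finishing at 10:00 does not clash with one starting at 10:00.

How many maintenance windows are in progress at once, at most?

Sort all start/end points and keep a running count:
9:40am start R11 → 1
9:55am start R14 → 2
10:40am end R11 → 1
10:40am start R15 → 2
11:20am start R12 → 3
11:45am end R15 → 2
12:45pm end R14 → 1
1:25pm end R12 → 0
1:40pm start R13 → 1
3:25pm end R13 → 0
4:45pm start R17 → 1
5:30pm start R18 → 2
5:35pm start R16 → 3
6:30pm end R16 → 2
6:30pm end R18 → 1
7:05pm end R17 → 0
Peak is 3, at 11:20am (R12, R14, R15).

3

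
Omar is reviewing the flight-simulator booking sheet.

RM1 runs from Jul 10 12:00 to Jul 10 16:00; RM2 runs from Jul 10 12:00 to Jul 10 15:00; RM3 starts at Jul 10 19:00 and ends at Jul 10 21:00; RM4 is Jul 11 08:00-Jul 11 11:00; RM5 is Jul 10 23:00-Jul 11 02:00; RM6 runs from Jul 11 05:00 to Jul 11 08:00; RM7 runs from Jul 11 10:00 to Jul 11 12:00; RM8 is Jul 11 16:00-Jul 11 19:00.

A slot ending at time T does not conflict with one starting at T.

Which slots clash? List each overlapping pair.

RM1 & RM2, RM4 & RM7

Sorted by start: RM1, RM2, RM3, RM5, RM6, RM4, RM7, RM8.
RM2 starts before RM1 ends → RM1 and RM2 overlap.
RM3 starts after RM1 ends; RM1 is clear from here.
RM3 starts after RM2 ends; RM2 is clear from here.
RM5 starts after RM3 ends; RM3 is clear from here.
RM6 starts after RM5 ends; RM5 is clear from here.
RM4 starts exactly when RM6 ends (back-to-back, no overlap); RM6 is clear from here.
RM7 starts before RM4 ends → RM4 and RM7 overlap.
RM8 starts after RM4 ends.
RM8 starts after RM7 ends.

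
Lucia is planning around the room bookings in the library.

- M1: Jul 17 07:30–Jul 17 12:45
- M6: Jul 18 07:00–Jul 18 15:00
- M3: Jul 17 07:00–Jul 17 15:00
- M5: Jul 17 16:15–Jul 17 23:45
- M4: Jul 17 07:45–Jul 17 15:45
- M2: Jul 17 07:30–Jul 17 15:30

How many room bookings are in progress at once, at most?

Walk through starts and ends in time order (an end at T is processed before a start at T):
Jul 17 07:00 start M3 → 1
Jul 17 07:30 start M1 → 2
Jul 17 07:30 start M2 → 3
Jul 17 07:45 start M4 → 4
Jul 17 12:45 end M1 → 3
Jul 17 15:00 end M3 → 2
Jul 17 15:30 end M2 → 1
Jul 17 15:45 end M4 → 0
Jul 17 16:15 start M5 → 1
Jul 17 23:45 end M5 → 0
Jul 18 07:00 start M6 → 1
Jul 18 15:00 end M6 → 0
Peak is 4, at Jul 17 07:45 (M1, M2, M3, M4).

4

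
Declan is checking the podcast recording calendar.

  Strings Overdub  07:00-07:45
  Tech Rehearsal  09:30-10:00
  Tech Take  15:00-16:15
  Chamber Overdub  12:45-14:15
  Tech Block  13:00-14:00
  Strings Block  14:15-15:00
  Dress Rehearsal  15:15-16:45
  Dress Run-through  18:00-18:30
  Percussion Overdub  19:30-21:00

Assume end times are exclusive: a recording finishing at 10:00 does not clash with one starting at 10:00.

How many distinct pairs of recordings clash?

Two intervals overlap when each starts before the other ends.
Sorted by start: Strings Overdub, Tech Rehearsal, Chamber Overdub, Tech Block, Strings Block, Tech Take, Dress Rehearsal, Dress Run-through, Percussion Overdub.
Tech Rehearsal starts after Strings Overdub ends — done with Strings Overdub.
Chamber Overdub starts after Tech Rehearsal ends — done with Tech Rehearsal.
Tech Block starts before Chamber Overdub ends → Chamber Overdub and Tech Block overlap.
Strings Block starts exactly when Chamber Overdub ends (back-to-back, no overlap) — done with Chamber Overdub.
Strings Block starts after Tech Block ends — done with Tech Block.
Tech Take starts exactly when Strings Block ends (back-to-back, no overlap) — done with Strings Block.
Dress Rehearsal starts before Tech Take ends → Tech Take and Dress Rehearsal overlap.
Dress Run-through starts after Tech Take ends — done with Tech Take.
Dress Run-through starts after Dress Rehearsal ends — done with Dress Rehearsal.
Percussion Overdub starts after Dress Run-through ends.
Overlapping pairs: Chamber Overdub & Tech Block, Dress Rehearsal & Tech Take — 2 in total.

2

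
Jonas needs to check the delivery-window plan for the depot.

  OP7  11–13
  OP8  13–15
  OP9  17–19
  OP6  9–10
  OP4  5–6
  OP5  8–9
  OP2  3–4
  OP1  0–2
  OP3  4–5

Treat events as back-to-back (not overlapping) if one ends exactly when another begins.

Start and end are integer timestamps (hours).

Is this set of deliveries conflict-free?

Yes

Sorted by start: OP1, OP2, OP3, OP4, OP5, OP6, OP7, OP8, OP9.
OP2 starts after OP1 ends — done with OP1.
OP3 starts exactly when OP2 ends (back-to-back, no overlap) — done with OP2.
OP4 starts exactly when OP3 ends (back-to-back, no overlap) — done with OP3.
OP5 starts after OP4 ends — done with OP4.
OP6 starts exactly when OP5 ends (back-to-back, no overlap) — done with OP5.
OP7 starts after OP6 ends — done with OP6.
OP8 starts exactly when OP7 ends (back-to-back, no overlap) — done with OP7.
OP9 starts after OP8 ends.
Every pair is clear; the schedule has no overlaps.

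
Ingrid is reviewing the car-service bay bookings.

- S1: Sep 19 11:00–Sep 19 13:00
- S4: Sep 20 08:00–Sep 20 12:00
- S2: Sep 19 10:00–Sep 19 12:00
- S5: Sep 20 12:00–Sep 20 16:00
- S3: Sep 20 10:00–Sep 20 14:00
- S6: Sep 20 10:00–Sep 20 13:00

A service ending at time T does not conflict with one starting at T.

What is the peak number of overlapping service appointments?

Walk through starts and ends in time order (an end at T is processed before a start at T):
Sep 19 10:00 start S2 → 1
Sep 19 11:00 start S1 → 2
Sep 19 12:00 end S2 → 1
Sep 19 13:00 end S1 → 0
Sep 20 08:00 start S4 → 1
Sep 20 10:00 start S3 → 2
Sep 20 10:00 start S6 → 3
Sep 20 12:00 end S4 → 2
Sep 20 12:00 start S5 → 3
Sep 20 13:00 end S6 → 2
Sep 20 14:00 end S3 → 1
Sep 20 16:00 end S5 → 0
Peak is 3, at Sep 20 10:00 (S3, S4, S6).

3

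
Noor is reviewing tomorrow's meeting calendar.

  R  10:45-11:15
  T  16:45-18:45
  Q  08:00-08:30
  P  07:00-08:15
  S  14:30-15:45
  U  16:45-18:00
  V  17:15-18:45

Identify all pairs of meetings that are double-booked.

P & Q, T & U, T & V, U & V

Sorted by start: P, Q, R, S, T, U, V.
Q starts before P ends → P and Q overlap.
R starts after P ends, so nothing later overlaps P either.
R starts after Q ends, so nothing later overlaps Q either.
S starts after R ends, so nothing later overlaps R either.
T starts after S ends, so nothing later overlaps S either.
U starts before T ends → T and U overlap.
V starts before T ends → T and V overlap.
V starts before U ends → U and V overlap.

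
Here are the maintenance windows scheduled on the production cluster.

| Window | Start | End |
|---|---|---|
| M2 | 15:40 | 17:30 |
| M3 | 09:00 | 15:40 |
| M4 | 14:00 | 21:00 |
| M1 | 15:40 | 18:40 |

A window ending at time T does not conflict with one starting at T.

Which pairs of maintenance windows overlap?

Sorted by start: M3, M4, M1, M2.
M4 starts before M3 ends → M3 and M4 overlap.
M1 starts exactly when M3 ends (back-to-back, no overlap), so nothing later overlaps M3 either.
M1 starts before M4 ends → M4 and M1 overlap.
M2 starts before M4 ends → M4 and M2 overlap.
M2 starts before M1 ends → M1 and M2 overlap.

M1 & M2, M1 & M4, M2 & M4, M3 & M4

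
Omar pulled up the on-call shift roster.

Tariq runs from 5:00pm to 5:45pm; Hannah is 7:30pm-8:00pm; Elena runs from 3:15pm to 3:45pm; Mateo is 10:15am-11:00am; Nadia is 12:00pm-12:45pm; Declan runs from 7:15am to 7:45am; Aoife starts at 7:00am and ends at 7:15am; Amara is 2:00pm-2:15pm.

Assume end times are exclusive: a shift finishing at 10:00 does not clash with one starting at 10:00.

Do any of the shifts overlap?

Check each pair: they overlap iff neither finishes before the other starts.
Sorted by start: Aoife, Declan, Mateo, Nadia, Amara, Elena, Tariq, Hannah.
Declan starts exactly when Aoife ends (back-to-back, no overlap), so nothing later overlaps Aoife either.
Mateo starts after Declan ends, so nothing later overlaps Declan either.
Nadia starts after Mateo ends, so nothing later overlaps Mateo either.
Amara starts after Nadia ends, so nothing later overlaps Nadia either.
Elena starts after Amara ends, so nothing later overlaps Amara either.
Tariq starts after Elena ends, so nothing later overlaps Elena either.
Hannah starts after Tariq ends.
Every pair is clear; the schedule has no overlaps.

No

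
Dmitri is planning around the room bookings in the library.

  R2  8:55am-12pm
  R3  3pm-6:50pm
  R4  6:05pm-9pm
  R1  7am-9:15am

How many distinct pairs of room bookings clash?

Check each pair: they overlap iff neither finishes before the other starts.
Sorted by start: R1, R2, R3, R4.
R2 starts before R1 ends → R1 and R2 overlap.
R3 starts after R1 ends — done with R1.
R3 starts after R2 ends — done with R2.
R4 starts before R3 ends → R3 and R4 overlap.
Overlapping pairs: R1 & R2, R3 & R4 — 2 in total.

2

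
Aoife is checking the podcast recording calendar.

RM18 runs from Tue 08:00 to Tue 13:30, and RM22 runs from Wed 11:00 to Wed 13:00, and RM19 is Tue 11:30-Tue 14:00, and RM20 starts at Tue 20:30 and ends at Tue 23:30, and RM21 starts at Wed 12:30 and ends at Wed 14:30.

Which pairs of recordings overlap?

RM18 & RM19, RM21 & RM22

Check each pair: they overlap iff neither finishes before the other starts.
Sorted by start: RM18, RM19, RM20, RM22, RM21.
RM19 starts before RM18 ends → RM18 and RM19 overlap.
RM20 starts after RM18 ends, so RM18 has no further overlaps.
RM20 starts after RM19 ends, so RM19 has no further overlaps.
RM22 starts after RM20 ends, so RM20 has no further overlaps.
RM21 starts before RM22 ends → RM22 and RM21 overlap.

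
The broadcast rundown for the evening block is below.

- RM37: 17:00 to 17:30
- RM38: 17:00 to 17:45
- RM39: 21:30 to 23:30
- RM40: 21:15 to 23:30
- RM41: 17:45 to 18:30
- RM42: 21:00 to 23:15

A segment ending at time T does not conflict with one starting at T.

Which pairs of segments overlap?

RM37 & RM38, RM39 & RM40, RM39 & RM42, RM40 & RM42

Two intervals overlap when each starts before the other ends.
Sorted by start: RM37, RM38, RM41, RM42, RM40, RM39.
RM38 starts before RM37 ends → RM37 and RM38 overlap.
RM41 starts after RM37 ends — done with RM37.
RM41 starts exactly when RM38 ends (back-to-back, no overlap) — done with RM38.
RM42 starts after RM41 ends — done with RM41.
RM40 starts before RM42 ends → RM42 and RM40 overlap.
RM39 starts before RM42 ends → RM42 and RM39 overlap.
RM39 starts before RM40 ends → RM40 and RM39 overlap.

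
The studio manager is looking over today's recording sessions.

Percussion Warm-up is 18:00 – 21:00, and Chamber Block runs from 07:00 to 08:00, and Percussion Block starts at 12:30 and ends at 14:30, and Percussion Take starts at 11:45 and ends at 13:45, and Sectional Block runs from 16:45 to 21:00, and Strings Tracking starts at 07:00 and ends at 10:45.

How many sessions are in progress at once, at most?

2

Sweep the timeline, counting +1 at each start and −1 at each end (ends before starts at a tie):
07:00 start Chamber Block → 1
07:00 start Strings Tracking → 2
08:00 end Chamber Block → 1
10:45 end Strings Tracking → 0
11:45 start Percussion Take → 1
12:30 start Percussion Block → 2
13:45 end Percussion Take → 1
14:30 end Percussion Block → 0
16:45 start Sectional Block → 1
18:00 start Percussion Warm-up → 2
21:00 end Percussion Warm-up → 1
21:00 end Sectional Block → 0
Peak is 2, at 07:00 (Chamber Block, Strings Tracking).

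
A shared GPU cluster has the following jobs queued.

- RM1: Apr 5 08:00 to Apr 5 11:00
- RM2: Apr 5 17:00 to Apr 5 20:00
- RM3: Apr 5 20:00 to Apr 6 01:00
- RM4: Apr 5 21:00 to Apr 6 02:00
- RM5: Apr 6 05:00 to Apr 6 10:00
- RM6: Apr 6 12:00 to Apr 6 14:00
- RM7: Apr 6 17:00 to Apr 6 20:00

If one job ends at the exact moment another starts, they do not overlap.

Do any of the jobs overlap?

Sorted by start: RM1, RM2, RM3, RM4, RM5, RM6, RM7.
RM2 starts after RM1 ends, so RM1 has no further overlaps.
RM3 starts exactly when RM2 ends (back-to-back, no overlap), so RM2 has no further overlaps.
RM4 starts before RM3 ends → RM3 and RM4 overlap.
That's a conflict, so the schedule is not conflict-free.

Yes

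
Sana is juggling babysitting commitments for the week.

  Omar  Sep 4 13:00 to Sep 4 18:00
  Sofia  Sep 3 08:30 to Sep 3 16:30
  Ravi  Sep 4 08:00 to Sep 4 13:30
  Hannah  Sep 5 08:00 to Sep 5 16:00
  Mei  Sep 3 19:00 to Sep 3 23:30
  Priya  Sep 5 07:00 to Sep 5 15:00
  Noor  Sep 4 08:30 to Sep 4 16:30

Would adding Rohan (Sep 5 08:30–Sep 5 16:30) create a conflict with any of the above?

Yes — it overlaps Hannah, Priya

Sofia: ends Sep 3 16:30 at or before Rohan starts Sep 5 08:30 → clear.
Mei: ends Sep 3 23:30 at or before Rohan starts Sep 5 08:30 → clear.
Ravi: ends Sep 4 13:30 at or before Rohan starts Sep 5 08:30 → clear.
Noor: ends Sep 4 16:30 at or before Rohan starts Sep 5 08:30 → clear.
Omar: ends Sep 4 18:00 at or before Rohan starts Sep 5 08:30 → clear.
Priya: starts Sep 5 07:00 before Rohan ends Sep 5 16:30, and ends Sep 5 15:00 after Rohan starts Sep 5 08:30 → overlap.
Hannah: starts Sep 5 08:00 before Rohan ends Sep 5 16:30, and ends Sep 5 16:00 after Rohan starts Sep 5 08:30 → overlap.
Rohan overlaps Priya, Hannah.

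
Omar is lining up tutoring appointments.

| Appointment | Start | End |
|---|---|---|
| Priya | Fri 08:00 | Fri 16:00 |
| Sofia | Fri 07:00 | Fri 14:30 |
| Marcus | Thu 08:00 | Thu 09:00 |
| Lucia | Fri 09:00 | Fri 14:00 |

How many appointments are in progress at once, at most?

3

Sweep the timeline, counting +1 at each start and −1 at each end (ends before starts at a tie):
Thu 08:00 start Marcus → 1
Thu 09:00 end Marcus → 0
Fri 07:00 start Sofia → 1
Fri 08:00 start Priya → 2
Fri 09:00 start Lucia → 3
Fri 14:00 end Lucia → 2
Fri 14:30 end Sofia → 1
Fri 16:00 end Priya → 0
Peak is 3, at Fri 09:00 (Lucia, Priya, Sofia).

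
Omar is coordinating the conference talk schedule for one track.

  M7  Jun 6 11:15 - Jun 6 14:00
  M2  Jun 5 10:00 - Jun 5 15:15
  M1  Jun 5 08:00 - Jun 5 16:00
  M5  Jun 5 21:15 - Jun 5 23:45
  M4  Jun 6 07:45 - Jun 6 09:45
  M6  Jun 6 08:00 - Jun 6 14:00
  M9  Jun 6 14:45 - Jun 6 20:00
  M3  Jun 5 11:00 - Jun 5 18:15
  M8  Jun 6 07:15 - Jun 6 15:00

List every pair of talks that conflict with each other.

Sorted by start: M1, M2, M3, M5, M8, M4, M6, M7, M9.
M2 starts before M1 ends → M1 and M2 overlap.
M3 starts before M1 ends → M1 and M3 overlap.
M5 starts after M1 ends — done with M1.
M3 starts before M2 ends → M2 and M3 overlap.
M5 starts after M2 ends — done with M2.
M5 starts after M3 ends — done with M3.
M8 starts after M5 ends — done with M5.
M4 starts before M8 ends → M8 and M4 overlap.
M6 starts before M8 ends → M8 and M6 overlap.
M7 starts before M8 ends → M8 and M7 overlap.
M9 starts before M8 ends → M8 and M9 overlap.
M6 starts before M4 ends → M4 and M6 overlap.
M7 starts after M4 ends — done with M4.
M7 starts before M6 ends → M6 and M7 overlap.
M9 starts after M6 ends.
M9 starts after M7 ends.

M1 & M2, M1 & M3, M2 & M3, M4 & M6, M4 & M8, M6 & M7, M6 & M8, M7 & M8, M8 & M9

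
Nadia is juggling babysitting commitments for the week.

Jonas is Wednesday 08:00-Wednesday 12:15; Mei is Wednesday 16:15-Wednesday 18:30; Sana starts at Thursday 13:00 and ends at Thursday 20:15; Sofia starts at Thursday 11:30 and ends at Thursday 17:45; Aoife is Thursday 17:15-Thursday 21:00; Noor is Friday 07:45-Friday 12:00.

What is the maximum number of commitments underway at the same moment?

3

Sweep the timeline, counting +1 at each start and −1 at each end (ends before starts at a tie):
Wednesday 08:00 start Jonas → 1
Wednesday 12:15 end Jonas → 0
Wednesday 16:15 start Mei → 1
Wednesday 18:30 end Mei → 0
Thursday 11:30 start Sofia → 1
Thursday 13:00 start Sana → 2
Thursday 17:15 start Aoife → 3
Thursday 17:45 end Sofia → 2
Thursday 20:15 end Sana → 1
Thursday 21:00 end Aoife → 0
Friday 07:45 start Noor → 1
Friday 12:00 end Noor → 0
Peak is 3, at Thursday 17:15 (Aoife, Sana, Sofia).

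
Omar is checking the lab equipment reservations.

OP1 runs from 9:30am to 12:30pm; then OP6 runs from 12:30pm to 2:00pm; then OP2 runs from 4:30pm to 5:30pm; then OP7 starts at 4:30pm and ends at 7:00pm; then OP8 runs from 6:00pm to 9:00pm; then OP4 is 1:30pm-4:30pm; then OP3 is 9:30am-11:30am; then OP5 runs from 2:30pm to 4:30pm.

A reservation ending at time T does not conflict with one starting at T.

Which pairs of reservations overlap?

Two intervals overlap when each starts before the other ends.
Sorted by start: OP1, OP3, OP6, OP4, OP5, OP2, OP7, OP8.
OP3 starts before OP1 ends → OP1 and OP3 overlap.
OP6 starts exactly when OP1 ends (back-to-back, no overlap); OP1 is clear from here.
OP6 starts after OP3 ends; OP3 is clear from here.
OP4 starts before OP6 ends → OP6 and OP4 overlap.
OP5 starts after OP6 ends; OP6 is clear from here.
OP5 starts before OP4 ends → OP4 and OP5 overlap.
OP2 starts exactly when OP4 ends (back-to-back, no overlap); OP4 is clear from here.
OP2 starts exactly when OP5 ends (back-to-back, no overlap); OP5 is clear from here.
OP7 starts before OP2 ends → OP2 and OP7 overlap.
OP8 starts after OP2 ends.
OP8 starts before OP7 ends → OP7 and OP8 overlap.

OP1 & OP3, OP2 & OP7, OP4 & OP5, OP4 & OP6, OP7 & OP8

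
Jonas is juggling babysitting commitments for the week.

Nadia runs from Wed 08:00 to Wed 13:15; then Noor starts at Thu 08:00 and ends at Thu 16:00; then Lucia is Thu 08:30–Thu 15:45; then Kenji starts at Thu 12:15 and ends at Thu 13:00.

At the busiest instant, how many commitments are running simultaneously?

Sort all start/end points and keep a running count:
Wed 08:00 start Nadia → 1
Wed 13:15 end Nadia → 0
Thu 08:00 start Noor → 1
Thu 08:30 start Lucia → 2
Thu 12:15 start Kenji → 3
Thu 13:00 end Kenji → 2
Thu 15:45 end Lucia → 1
Thu 16:00 end Noor → 0
Peak is 3, at Thu 12:15 (Kenji, Lucia, Noor).

3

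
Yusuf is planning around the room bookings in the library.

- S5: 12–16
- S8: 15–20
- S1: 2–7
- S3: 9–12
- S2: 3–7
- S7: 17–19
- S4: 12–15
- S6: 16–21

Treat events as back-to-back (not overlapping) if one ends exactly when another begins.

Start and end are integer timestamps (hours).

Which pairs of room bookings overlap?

Check each pair: they overlap iff neither finishes before the other starts.
Sorted by start: S1, S2, S3, S4, S5, S8, S6, S7.
S2 starts before S1 ends → S1 and S2 overlap.
S3 starts after S1 ends, so S1 has no further overlaps.
S3 starts after S2 ends, so S2 has no further overlaps.
S4 starts exactly when S3 ends (back-to-back, no overlap), so S3 has no further overlaps.
S5 starts before S4 ends → S4 and S5 overlap.
S8 starts exactly when S4 ends (back-to-back, no overlap), so S4 has no further overlaps.
S8 starts before S5 ends → S5 and S8 overlap.
S6 starts exactly when S5 ends (back-to-back, no overlap), so S5 has no further overlaps.
S6 starts before S8 ends → S8 and S6 overlap.
S7 starts before S8 ends → S8 and S7 overlap.
S7 starts before S6 ends → S6 and S7 overlap.

S1 & S2, S4 & S5, S5 & S8, S6 & S7, S6 & S8, S7 & S8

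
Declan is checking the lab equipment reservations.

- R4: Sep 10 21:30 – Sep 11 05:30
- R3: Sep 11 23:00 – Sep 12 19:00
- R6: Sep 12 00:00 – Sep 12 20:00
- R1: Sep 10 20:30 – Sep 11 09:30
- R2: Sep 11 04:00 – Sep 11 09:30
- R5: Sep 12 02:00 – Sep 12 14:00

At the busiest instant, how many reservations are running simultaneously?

3

Sweep the timeline, counting +1 at each start and −1 at each end (ends before starts at a tie):
Sep 10 20:30 start R1 → 1
Sep 10 21:30 start R4 → 2
Sep 11 04:00 start R2 → 3
Sep 11 05:30 end R4 → 2
Sep 11 09:30 end R1 → 1
Sep 11 09:30 end R2 → 0
Sep 11 23:00 start R3 → 1
Sep 12 00:00 start R6 → 2
Sep 12 02:00 start R5 → 3
Sep 12 14:00 end R5 → 2
Sep 12 19:00 end R3 → 1
Sep 12 20:00 end R6 → 0
Peak is 3, at Sep 11 04:00 (R1, R2, R4).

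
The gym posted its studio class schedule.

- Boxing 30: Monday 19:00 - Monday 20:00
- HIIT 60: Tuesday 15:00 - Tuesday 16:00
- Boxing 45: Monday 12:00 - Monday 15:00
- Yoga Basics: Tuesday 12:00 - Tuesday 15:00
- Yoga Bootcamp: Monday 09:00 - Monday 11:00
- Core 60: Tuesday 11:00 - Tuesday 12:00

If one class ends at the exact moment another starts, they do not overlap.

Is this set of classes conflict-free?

Yes

Two intervals overlap when each starts before the other ends.
Sorted by start: Yoga Bootcamp, Boxing 45, Boxing 30, Core 60, Yoga Basics, HIIT 60.
Boxing 45 starts after Yoga Bootcamp ends; Yoga Bootcamp is clear from here.
Boxing 30 starts after Boxing 45 ends; Boxing 45 is clear from here.
Core 60 starts after Boxing 30 ends; Boxing 30 is clear from here.
Yoga Basics starts exactly when Core 60 ends (back-to-back, no overlap); Core 60 is clear from here.
HIIT 60 starts exactly when Yoga Basics ends (back-to-back, no overlap).
Every pair is clear; the schedule has no overlaps.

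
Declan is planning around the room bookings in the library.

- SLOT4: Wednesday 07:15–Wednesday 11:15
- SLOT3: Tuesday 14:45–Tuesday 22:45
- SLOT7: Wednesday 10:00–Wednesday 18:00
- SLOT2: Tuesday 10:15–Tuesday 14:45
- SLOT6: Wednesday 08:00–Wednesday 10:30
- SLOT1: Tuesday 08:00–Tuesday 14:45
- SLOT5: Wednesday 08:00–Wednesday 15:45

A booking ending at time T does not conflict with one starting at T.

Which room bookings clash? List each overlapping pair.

Sorted by start: SLOT1, SLOT2, SLOT3, SLOT4, SLOT5, SLOT6, SLOT7.
SLOT2 starts before SLOT1 ends → SLOT1 and SLOT2 overlap.
SLOT3 starts exactly when SLOT1 ends (back-to-back, no overlap); SLOT1 is clear from here.
SLOT3 starts exactly when SLOT2 ends (back-to-back, no overlap); SLOT2 is clear from here.
SLOT4 starts after SLOT3 ends; SLOT3 is clear from here.
SLOT5 starts before SLOT4 ends → SLOT4 and SLOT5 overlap.
SLOT6 starts before SLOT4 ends → SLOT4 and SLOT6 overlap.
SLOT7 starts before SLOT4 ends → SLOT4 and SLOT7 overlap.
SLOT6 starts before SLOT5 ends → SLOT5 and SLOT6 overlap.
SLOT7 starts before SLOT5 ends → SLOT5 and SLOT7 overlap.
SLOT7 starts before SLOT6 ends → SLOT6 and SLOT7 overlap.

SLOT1 & SLOT2, SLOT4 & SLOT5, SLOT4 & SLOT6, SLOT4 & SLOT7, SLOT5 & SLOT6, SLOT5 & SLOT7, SLOT6 & SLOT7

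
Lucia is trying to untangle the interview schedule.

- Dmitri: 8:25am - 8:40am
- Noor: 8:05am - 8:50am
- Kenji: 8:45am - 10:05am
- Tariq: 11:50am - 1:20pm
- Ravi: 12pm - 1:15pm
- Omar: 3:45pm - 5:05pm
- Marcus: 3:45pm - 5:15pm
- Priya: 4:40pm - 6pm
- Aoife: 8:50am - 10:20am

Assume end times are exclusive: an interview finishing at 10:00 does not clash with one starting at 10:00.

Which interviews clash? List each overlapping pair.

Aoife & Kenji, Dmitri & Noor, Kenji & Noor, Marcus & Omar, Marcus & Priya, Omar & Priya, Ravi & Tariq

Sorted by start: Noor, Dmitri, Kenji, Aoife, Tariq, Ravi, Omar, Marcus, Priya.
Dmitri starts before Noor ends → Noor and Dmitri overlap.
Kenji starts before Noor ends → Noor and Kenji overlap.
Aoife starts exactly when Noor ends (back-to-back, no overlap); Noor is clear from here.
Kenji starts after Dmitri ends; Dmitri is clear from here.
Aoife starts before Kenji ends → Kenji and Aoife overlap.
Tariq starts after Kenji ends; Kenji is clear from here.
Tariq starts after Aoife ends; Aoife is clear from here.
Ravi starts before Tariq ends → Tariq and Ravi overlap.
Omar starts after Tariq ends; Tariq is clear from here.
Omar starts after Ravi ends; Ravi is clear from here.
Marcus starts before Omar ends → Omar and Marcus overlap.
Priya starts before Omar ends → Omar and Priya overlap.
Priya starts before Marcus ends → Marcus and Priya overlap.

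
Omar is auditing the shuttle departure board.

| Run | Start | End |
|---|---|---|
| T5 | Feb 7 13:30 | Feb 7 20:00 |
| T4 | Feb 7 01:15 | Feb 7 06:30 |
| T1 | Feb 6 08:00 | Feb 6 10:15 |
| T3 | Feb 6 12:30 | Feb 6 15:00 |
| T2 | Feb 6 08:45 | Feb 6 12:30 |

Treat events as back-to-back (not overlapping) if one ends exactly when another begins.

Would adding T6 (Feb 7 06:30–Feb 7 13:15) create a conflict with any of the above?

No — it doesn't clash with anything

T1: ends Feb 6 10:15 at or before T6 starts Feb 7 06:30 → clear.
T2: ends Feb 6 12:30 at or before T6 starts Feb 7 06:30 → clear.
T3: ends Feb 6 15:00 at or before T6 starts Feb 7 06:30 → clear.
T4: ends Feb 7 06:30 at or before T6 starts Feb 7 06:30 → clear.
T5: starts Feb 7 13:30 at or after T6 ends Feb 7 13:15 → clear.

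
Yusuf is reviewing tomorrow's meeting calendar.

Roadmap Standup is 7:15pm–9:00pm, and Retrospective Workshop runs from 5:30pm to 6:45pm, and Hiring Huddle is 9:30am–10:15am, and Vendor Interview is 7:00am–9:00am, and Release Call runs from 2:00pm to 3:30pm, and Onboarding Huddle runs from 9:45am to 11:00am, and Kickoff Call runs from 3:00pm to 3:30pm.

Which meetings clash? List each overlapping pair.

Hiring Huddle & Onboarding Huddle, Kickoff Call & Release Call

Check each pair: they overlap iff neither finishes before the other starts.
Sorted by start: Vendor Interview, Hiring Huddle, Onboarding Huddle, Release Call, Kickoff Call, Retrospective Workshop, Roadmap Standup.
Hiring Huddle starts after Vendor Interview ends, so Vendor Interview has no further overlaps.
Onboarding Huddle starts before Hiring Huddle ends → Hiring Huddle and Onboarding Huddle overlap.
Release Call starts after Hiring Huddle ends, so Hiring Huddle has no further overlaps.
Release Call starts after Onboarding Huddle ends, so Onboarding Huddle has no further overlaps.
Kickoff Call starts before Release Call ends → Release Call and Kickoff Call overlap.
Retrospective Workshop starts after Release Call ends, so Release Call has no further overlaps.
Retrospective Workshop starts after Kickoff Call ends, so Kickoff Call has no further overlaps.
Roadmap Standup starts after Retrospective Workshop ends.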